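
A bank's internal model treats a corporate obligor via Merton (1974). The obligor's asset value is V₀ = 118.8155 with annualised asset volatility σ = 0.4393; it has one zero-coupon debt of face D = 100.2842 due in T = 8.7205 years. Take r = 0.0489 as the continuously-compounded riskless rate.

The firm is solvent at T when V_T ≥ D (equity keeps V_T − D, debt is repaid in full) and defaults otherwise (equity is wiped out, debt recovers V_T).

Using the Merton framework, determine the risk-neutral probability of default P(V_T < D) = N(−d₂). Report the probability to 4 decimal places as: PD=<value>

PD=0.5750

Apply the equity-as-call identities (strike 100.2842, horizon 8.7205 years):
d₁ = [ln(V₀/D) + (r + σ²/2)T] / (σ√T)
   = [ln(118.8155/100.2842) + (0.0489 + 0.5·0.4393²)·8.7205] / (0.4393·√8.7205)
   = [0.169564 + 1.267893] / 1.297275 = 1.108059
d₂ = d₁ − σ√T = 1.108059 − 1.297275 = -0.189216
risk-neutral PD = N(−d₂) = N(0.189216) = 0.575038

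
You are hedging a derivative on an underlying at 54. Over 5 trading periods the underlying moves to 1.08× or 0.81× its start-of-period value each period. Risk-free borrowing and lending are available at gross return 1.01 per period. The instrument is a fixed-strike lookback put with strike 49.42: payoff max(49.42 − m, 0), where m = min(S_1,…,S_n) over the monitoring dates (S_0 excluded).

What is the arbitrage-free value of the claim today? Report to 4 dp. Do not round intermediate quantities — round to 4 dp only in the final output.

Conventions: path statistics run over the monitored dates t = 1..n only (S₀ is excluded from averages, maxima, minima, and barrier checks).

Under the martingale measure an up-move has probability p* = 0.7407; value the claim as the probability-weighted average of per-path payoffs, discounted 5 periods at R = 1.01.
Enumerate all 2^5 = 32 price paths (U = up ×1.08, D = down ×0.81); each path with k up-moves has probability p*^k·(1−p*)^(5−k).
DDDDD: m=18.8286, payoff=30.5914, prob=0.001171
UDDDD: m=25.1048, payoff=24.3152, prob=0.003347
DUDDD: m=25.1048, payoff=24.3152, prob=0.003347
UUDDD: m=33.4731, payoff=15.9469, prob=0.009562
DDUDD: m=25.1048, payoff=24.3152, prob=0.003347
UDUDD: m=33.4731, payoff=15.9469, prob=0.009562
DUUDD: m=33.4731, payoff=15.9469, prob=0.009562
UUUDD: m=44.6308, payoff=4.7892, prob=0.027319
DDDUD: m=25.1048, payoff=24.3152, prob=0.003347
UDDUD: m=33.4731, payoff=15.9469, prob=0.009562
DUDUD: m=33.4731, payoff=15.9469, prob=0.009562
UUDUD: m=44.6308, payoff=4.7892, prob=0.027319
DDUUD: m=33.4731, payoff=15.9469, prob=0.009562
UDUUD: m=44.6308, payoff=4.7892, prob=0.027319
DUUUD: m=43.7400, payoff=5.6800, prob=0.027319
UUUUD: m=58.3200, payoff=0.0000, prob=0.078055
DDDDU: m=23.2452, payoff=26.1748, prob=0.003347
UDDDU: m=30.9936, payoff=18.4264, prob=0.009562
DUDDU: m=30.9936, payoff=18.4264, prob=0.009562
UUDDU: m=41.3249, payoff=8.0951, prob=0.027319
DDUDU: m=30.9936, payoff=18.4264, prob=0.009562
UDUDU: m=41.3249, payoff=8.0951, prob=0.027319
DUUDU: m=41.3249, payoff=8.0951, prob=0.027319
UUUDU: m=55.0998, payoff=0.0000, prob=0.078055
DDDUU: m=28.6978, payoff=20.7222, prob=0.009562
UDDUU: m=38.2638, payoff=11.1562, prob=0.027319
DUDUU: m=38.2638, payoff=11.1562, prob=0.027319
UUDUU: m=51.0183, payoff=0.0000, prob=0.078055
DDUUU: m=35.4294, payoff=13.9906, prob=0.027319
UDUUU: m=47.2392, payoff=2.1808, prob=0.078055
DUUUU: m=43.7400, payoff=5.6800, prob=0.078055
UUUUU: m=58.3200, payoff=0.0000, prob=0.223014
Price = Σ prob·payoff / R^5 = 4.906978 / 1.051010 = 4.6688

price = 4.6688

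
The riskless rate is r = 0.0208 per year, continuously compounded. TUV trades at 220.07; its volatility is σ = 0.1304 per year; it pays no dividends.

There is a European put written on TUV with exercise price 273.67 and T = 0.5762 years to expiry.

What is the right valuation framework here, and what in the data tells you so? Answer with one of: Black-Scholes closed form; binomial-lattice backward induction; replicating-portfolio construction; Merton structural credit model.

framework: Black-Scholes closed form

Key observation: with TUV following a GBM at constant σ and r, the European put struck at 273.67 prices in closed form — nothing here needs a stepwise model or a balance sheet.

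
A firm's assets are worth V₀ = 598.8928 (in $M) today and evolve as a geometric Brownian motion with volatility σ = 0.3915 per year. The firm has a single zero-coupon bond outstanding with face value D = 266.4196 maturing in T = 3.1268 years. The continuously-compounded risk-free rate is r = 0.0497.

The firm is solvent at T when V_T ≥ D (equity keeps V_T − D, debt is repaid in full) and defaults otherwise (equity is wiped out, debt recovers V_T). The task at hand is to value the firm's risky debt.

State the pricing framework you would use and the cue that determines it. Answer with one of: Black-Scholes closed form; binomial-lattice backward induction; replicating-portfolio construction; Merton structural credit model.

Key observation: the asked-for credit quantity lives on the firm's capital structure — asset value, asset volatility, debt face 266.4196 — which is the structural model's domain.

framework: Merton structural credit model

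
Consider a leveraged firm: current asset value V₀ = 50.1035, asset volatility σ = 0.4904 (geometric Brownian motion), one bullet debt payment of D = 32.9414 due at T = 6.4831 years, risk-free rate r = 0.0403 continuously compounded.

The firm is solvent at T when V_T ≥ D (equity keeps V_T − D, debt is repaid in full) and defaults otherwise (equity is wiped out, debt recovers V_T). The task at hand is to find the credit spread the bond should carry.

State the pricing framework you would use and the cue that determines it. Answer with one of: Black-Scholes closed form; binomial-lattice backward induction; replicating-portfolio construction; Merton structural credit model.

Key observation: a levered firm with one bullet debt due at 6.4831 years is the canonical structural-credit setup: equity is a call on the firm's assets struck at the face value.

framework: Merton structural credit model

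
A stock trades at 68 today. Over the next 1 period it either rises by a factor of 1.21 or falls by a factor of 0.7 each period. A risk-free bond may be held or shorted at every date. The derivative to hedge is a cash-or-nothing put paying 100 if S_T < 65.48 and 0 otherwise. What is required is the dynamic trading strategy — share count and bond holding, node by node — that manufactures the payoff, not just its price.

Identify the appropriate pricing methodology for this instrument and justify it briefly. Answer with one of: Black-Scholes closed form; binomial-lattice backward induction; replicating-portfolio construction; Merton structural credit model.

framework: replicating-portfolio construction

Key observation: what is demanded is not a single number but the (Δ, B) position at each node of the 1.21/0.7 tree starting at 68; constructing those positions is the replicating-portfolio method.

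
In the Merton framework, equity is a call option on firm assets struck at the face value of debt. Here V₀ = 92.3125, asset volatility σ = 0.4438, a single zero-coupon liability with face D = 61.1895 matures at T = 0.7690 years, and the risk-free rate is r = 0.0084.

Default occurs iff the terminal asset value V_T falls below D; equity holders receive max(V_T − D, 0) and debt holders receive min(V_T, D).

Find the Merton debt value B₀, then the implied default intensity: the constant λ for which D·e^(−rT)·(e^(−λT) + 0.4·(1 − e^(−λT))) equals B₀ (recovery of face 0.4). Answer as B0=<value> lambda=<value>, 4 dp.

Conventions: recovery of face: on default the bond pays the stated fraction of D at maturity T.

B0=58.7123 lambda=0.0765

Equity is a call on the firm's assets struck at D = 61.1895:
d₁ = [ln(V₀/D) + (r + σ²/2)T] / (σ√T)
   = [ln(92.3125/61.1895) + (0.0084 + 0.5·0.4438²)·0.7690] / (0.4438·√0.7690)
   = [0.411204 + 0.082190] / 0.389180 = 1.267779
d₂ = d₁ − σ√T = 1.267779 − 0.389180 = 0.878599
N(d₁) = 0.897562,  N(d₂) = 0.810191,  e^(−rT) = 0.993561
E₀ = V₀·N(d₁) − D·e^(−rT)·N(d₂)
   = 92.3125·0.897562 − 61.1895·0.993561·0.810191 = 33.600195
B₀ = V₀ − E₀ = 92.3125 − 33.600195 = 58.712305
e^(−λT) = (B₀·e^(rT)/D − 0.4)/(1 − 0.4) = (58.7123·1.006481/61.1895 − 0.4)/0.6 = 0.94289013
λ = −ln(0.94289013)/0.7690 = 0.076470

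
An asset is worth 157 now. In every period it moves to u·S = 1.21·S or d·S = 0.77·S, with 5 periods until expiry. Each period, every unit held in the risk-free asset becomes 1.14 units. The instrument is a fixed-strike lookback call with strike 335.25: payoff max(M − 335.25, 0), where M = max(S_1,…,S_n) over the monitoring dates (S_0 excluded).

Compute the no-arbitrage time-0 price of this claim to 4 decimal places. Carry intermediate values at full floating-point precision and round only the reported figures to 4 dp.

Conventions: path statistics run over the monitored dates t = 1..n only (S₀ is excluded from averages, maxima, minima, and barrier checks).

price = 15.7700

With p* = (R−d)/(u−d) = 0.8409, sum probability × payoff across the paths and divide by R^5.
Enumerate all 2^5 = 32 price paths (U = up ×1.21, D = down ×0.77); each path with k up-moves has probability p*^k·(1−p*)^(5−k).
DDDDD: M=120.8900, payoff=0.0000, prob=0.000102
UDDDD: M=189.9700, payoff=0.0000, prob=0.000539
DUDDD: M=146.2769, payoff=0.0000, prob=0.000539
UUDDD: M=229.8637, payoff=0.0000, prob=0.002847
DDUDD: M=120.8900, payoff=0.0000, prob=0.000539
UDUDD: M=189.9700, payoff=0.0000, prob=0.002847
DUUDD: M=176.9950, payoff=0.0000, prob=0.002847
UUUDD: M=278.1351, payoff=0.0000, prob=0.015050
DDDUD: M=120.8900, payoff=0.0000, prob=0.000539
UDDUD: M=189.9700, payoff=0.0000, prob=0.002847
DUDUD: M=146.2769, payoff=0.0000, prob=0.002847
UUDUD: M=229.8637, payoff=0.0000, prob=0.015050
DDUUD: M=136.2862, payoff=0.0000, prob=0.002847
UDUUD: M=214.1640, payoff=0.0000, prob=0.015050
DUUUD: M=214.1640, payoff=0.0000, prob=0.015050
UUUUD: M=336.5434, payoff=1.2934, prob=0.079550
DDDDU: M=120.8900, payoff=0.0000, prob=0.000539
UDDDU: M=189.9700, payoff=0.0000, prob=0.002847
DUDDU: M=146.2769, payoff=0.0000, prob=0.002847
UUDDU: M=229.8637, payoff=0.0000, prob=0.015050
DDUDU: M=120.8900, payoff=0.0000, prob=0.002847
UDUDU: M=189.9700, payoff=0.0000, prob=0.015050
DUUDU: M=176.9950, payoff=0.0000, prob=0.015050
UUUDU: M=278.1351, payoff=0.0000, prob=0.079550
DDDUU: M=120.8900, payoff=0.0000, prob=0.002847
UDDUU: M=189.9700, payoff=0.0000, prob=0.015050
DUDUU: M=164.9063, payoff=0.0000, prob=0.015050
UUDUU: M=259.1385, payoff=0.0000, prob=0.079550
DDUUU: M=164.9063, payoff=0.0000, prob=0.015050
UDUUU: M=259.1385, payoff=0.0000, prob=0.079550
DUUUU: M=259.1385, payoff=0.0000, prob=0.079550
UUUUU: M=407.2176, payoff=71.9676, prob=0.420480
Price = Σ prob·payoff / R^5 = 30.363809 / 1.925415 = 15.7700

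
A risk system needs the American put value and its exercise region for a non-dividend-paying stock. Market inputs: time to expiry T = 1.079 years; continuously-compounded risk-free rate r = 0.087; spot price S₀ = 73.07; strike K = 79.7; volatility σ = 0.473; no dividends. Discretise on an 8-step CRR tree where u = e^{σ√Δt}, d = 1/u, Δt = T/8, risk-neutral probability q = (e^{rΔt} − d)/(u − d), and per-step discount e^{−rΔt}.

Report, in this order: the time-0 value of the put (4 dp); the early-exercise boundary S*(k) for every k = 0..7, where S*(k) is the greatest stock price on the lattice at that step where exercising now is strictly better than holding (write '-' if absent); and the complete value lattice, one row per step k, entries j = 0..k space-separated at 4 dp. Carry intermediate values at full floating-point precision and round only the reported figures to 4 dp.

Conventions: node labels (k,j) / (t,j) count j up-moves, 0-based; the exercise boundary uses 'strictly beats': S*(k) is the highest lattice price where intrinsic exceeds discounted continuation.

params: Δt=0.13487 u=1.18971 d=0.84054 q=0.49048 e^(-rΔt)=0.98833
t_8 payoffs: 61.4944 53.9315 43.2269 28.0755 6.6300 0.0000 0.0000 0.0000 0.0000
t_7: node(7,0) S=21.6595 payoff=58.0405 vs cont=57.1108 → 58.0405 [stop]  node(7,1) S=30.6571 payoff=49.0429 vs cont=48.1132 → 49.0429 [stop]  node(7,2) S=43.3924 payoff=36.3076 vs cont=35.3778 → 36.3076 [stop]  node(7,3) S=61.4183 payoff=18.2817 vs cont=17.3520 → 18.2817 [stop]  node(7,4) S=86.9322 payoff=0.0000 vs cont=3.3387 → 3.3387 [wait]  node(7,5) S=123.0450 payoff=0.0000 vs cont=0.0000 → 0.0000 [wait]  node(7,6) S=174.1596 payoff=0.0000 vs cont=0.0000 → 0.0000 [wait]  node(7,7) S=246.5078 payoff=0.0000 vs cont=0.0000 → 0.0000 [wait]  ⇒ S*(7)=61.4183
t_6: node(6,0) S=25.7685 payoff=53.9315 vs cont=53.0018 → 53.9315 [stop]  node(6,1) S=36.4731 payoff=43.2269 vs cont=42.2972 → 43.2269 [stop]  node(6,2) S=51.6245 payoff=28.0755 vs cont=27.1458 → 28.0755 [stop]  node(6,3) S=73.0700 payoff=6.6300 vs cont=10.8246 → 10.8246 [wait]  node(6,4) S=103.4243 payoff=0.0000 vs cont=1.6813 → 1.6813 [wait]  node(6,5) S=146.3881 payoff=0.0000 vs cont=0.0000 → 0.0000 [wait]  node(6,6) S=207.1996 payoff=0.0000 vs cont=0.0000 → 0.0000 [wait]  ⇒ S*(6)=51.6245
t_5: node(5,0) S=30.6571 payoff=49.0429 vs cont=48.1132 → 49.0429 [stop]  node(5,1) S=43.3924 payoff=36.3076 vs cont=35.3778 → 36.3076 [stop]  node(5,2) S=61.4183 payoff=18.2817 vs cont=19.3854 → 19.3854 [wait]  node(5,3) S=86.9322 payoff=0.0000 vs cont=6.2660 → 6.2660 [wait]  node(5,4) S=123.0450 payoff=0.0000 vs cont=0.8466 → 0.8466 [wait]  node(5,5) S=174.1596 payoff=0.0000 vs cont=0.0000 → 0.0000 [wait]  ⇒ S*(5)=43.3924
t_4: node(4,0) S=36.4731 payoff=43.2269 vs cont=42.2972 → 43.2269 [stop]  node(4,1) S=51.6245 payoff=28.0755 vs cont=27.6808 → 28.0755 [stop]  node(4,2) S=73.0700 payoff=6.6300 vs cont=12.7995 → 12.7995 [wait]  node(4,3) S=103.4243 payoff=0.0000 vs cont=3.5658 → 3.5658 [wait]  node(4,4) S=146.3881 payoff=0.0000 vs cont=0.4263 → 0.4263 [wait]  ⇒ S*(4)=51.6245
t_3: node(3,0) S=43.3924 payoff=36.3076 vs cont=35.3778 → 36.3076 [stop]  node(3,1) S=61.4183 payoff=18.2817 vs cont=20.3427 → 20.3427 [wait]  node(3,2) S=86.9322 payoff=0.0000 vs cont=8.1740 → 8.1740 [wait]  node(3,3) S=123.0450 payoff=0.0000 vs cont=2.0023 → 2.0023 [wait]  ⇒ S*(3)=43.3924
t_2: node(2,0) S=51.6245 payoff=28.0755 vs cont=28.1448 → 28.1448 [wait]  node(2,1) S=73.0700 payoff=6.6300 vs cont=14.2065 → 14.2065 [wait]  node(2,2) S=103.4243 payoff=0.0000 vs cont=5.0868 → 5.0868 [wait]  ⇒ S*(2)=-
t_1: node(1,0) S=61.4183 payoff=18.2817 vs cont=21.0597 → 21.0597 [wait]  node(1,1) S=86.9322 payoff=0.0000 vs cont=9.6199 → 9.6199 [wait]  ⇒ S*(1)=-
t_0: node(0,0) S=73.0700 payoff=6.6300 vs cont=15.2684 → 15.2684 [wait]  ⇒ S*(0)=-

price = 15.2684
boundary = - - - 43.3924 51.6245 43.3924 51.6245 61.4183
tree:
15.2684
21.0597 9.6199
28.1448 14.2065 5.0868
36.3076 20.3427 8.1740 2.0023
43.2269 28.0755 12.7995 3.5658 0.4263
49.0429 36.3076 19.3854 6.2660 0.8466 0.0000
53.9315 43.2269 28.0755 10.8246 1.6813 0.0000 0.0000
58.0405 49.0429 36.3076 18.2817 3.3387 0.0000 0.0000 0.0000
61.4944 53.9315 43.2269 28.0755 6.6300 0.0000 0.0000 0.0000 0.0000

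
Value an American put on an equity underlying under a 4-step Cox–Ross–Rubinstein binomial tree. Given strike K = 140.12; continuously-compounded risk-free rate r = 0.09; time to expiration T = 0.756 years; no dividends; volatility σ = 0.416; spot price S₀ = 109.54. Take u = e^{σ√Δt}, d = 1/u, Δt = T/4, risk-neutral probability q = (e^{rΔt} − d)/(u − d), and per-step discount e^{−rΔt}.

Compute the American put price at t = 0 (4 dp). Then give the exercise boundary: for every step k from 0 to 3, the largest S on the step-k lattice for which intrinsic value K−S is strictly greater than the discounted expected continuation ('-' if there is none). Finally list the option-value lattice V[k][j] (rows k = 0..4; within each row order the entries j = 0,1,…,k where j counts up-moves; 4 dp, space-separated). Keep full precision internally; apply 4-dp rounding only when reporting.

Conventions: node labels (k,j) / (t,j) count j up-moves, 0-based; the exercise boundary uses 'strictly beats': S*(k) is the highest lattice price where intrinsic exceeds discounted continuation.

Δt=0.18900  u=1.19824  d=0.83456  q=0.50208  discount=0.98313
step 4 (expiry): payoffs max(K−S,0) = 86.9826 63.8267 30.5800 0.0000 0.0000
step 3: (k=3,j=0): S=63.6712, K−S=76.4488, hold=74.0855 ⇒ V=76.4488 exercise | (k=3,j=1): S=91.4175, K−S=48.7025, hold=46.3392 ⇒ V=48.7025 exercise | (k=3,j=2): S=131.2550, K−S=8.8650, hold=14.9695 ⇒ V=14.9695 continue | (k=3,j=3): S=188.4527, K−S=0.0000, hold=0.0000 ⇒ V=0.0000 continue  boundary S*=91.4175
step 2: (k=2,j=0): S=76.2933, K−S=63.8267, hold=61.4634 ⇒ V=63.8267 exercise | (k=2,j=1): S=109.5400, K−S=30.5800, hold=31.2300 ⇒ V=31.2300 continue | (k=2,j=2): S=157.2748, K−S=0.0000, hold=7.3279 ⇒ V=7.3279 continue  boundary S*=76.2933
step 1: (k=1,j=0): S=91.4175, K−S=48.7025, hold=46.6600 ⇒ V=48.7025 exercise | (k=1,j=1): S=131.2550, K−S=8.8650, hold=18.9049 ⇒ V=18.9049 continue  boundary S*=91.4175
step 0: (k=0,j=0): S=109.5400, K−S=30.5800, hold=33.1725 ⇒ V=33.1725 continue  boundary S*=-

price = 33.1725
boundary = - 91.4175 76.2933 91.4175
tree:
33.1725
48.7025 18.9049
63.8267 31.2300 7.3279
76.4488 48.7025 14.9695 0.0000
86.9826 63.8267 30.5800 0.0000 0.0000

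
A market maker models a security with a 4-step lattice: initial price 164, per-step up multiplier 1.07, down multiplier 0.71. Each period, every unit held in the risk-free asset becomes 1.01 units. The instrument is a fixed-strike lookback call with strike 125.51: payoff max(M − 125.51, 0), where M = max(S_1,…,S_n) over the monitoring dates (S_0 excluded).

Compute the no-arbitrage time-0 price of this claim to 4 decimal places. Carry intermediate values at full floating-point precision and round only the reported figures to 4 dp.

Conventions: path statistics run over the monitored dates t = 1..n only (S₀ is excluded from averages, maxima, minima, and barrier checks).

price = 63.7739

Set p* = 0.8333 (from d < R < u); the path-dependent value is the discounted p*-expectation over all price paths.
Enumerate all 2^4 = 16 price paths (U = up ×1.07, D = down ×0.71); each path with k up-moves has probability p*^k·(1−p*)^(4−k).
DDDD: M=116.4400, payoff=0.0000, prob=0.000772
UDDD: M=175.4800, payoff=49.9700, prob=0.003858
DUDD: M=124.5908, payoff=0.0000, prob=0.003858
UUDD: M=187.7636, payoff=62.2536, prob=0.019290
DDUD: M=116.4400, payoff=0.0000, prob=0.003858
UDUD: M=175.4800, payoff=49.9700, prob=0.019290
DUUD: M=133.3122, payoff=7.8022, prob=0.019290
UUUD: M=200.9071, payoff=75.3971, prob=0.096451
DDDU: M=116.4400, payoff=0.0000, prob=0.003858
UDDU: M=175.4800, payoff=49.9700, prob=0.019290
DUDU: M=124.5908, payoff=0.0000, prob=0.019290
UUDU: M=187.7636, payoff=62.2536, prob=0.096451
DDUU: M=116.4400, payoff=0.0000, prob=0.019290
UDUU: M=175.4800, payoff=49.9700, prob=0.096451
DUUU: M=142.6440, payoff=17.1340, prob=0.096451
UUUU: M=214.9705, payoff=89.4605, prob=0.482253
Price = Σ prob·payoff / R^4 = 66.363362 / 1.040604 = 63.7739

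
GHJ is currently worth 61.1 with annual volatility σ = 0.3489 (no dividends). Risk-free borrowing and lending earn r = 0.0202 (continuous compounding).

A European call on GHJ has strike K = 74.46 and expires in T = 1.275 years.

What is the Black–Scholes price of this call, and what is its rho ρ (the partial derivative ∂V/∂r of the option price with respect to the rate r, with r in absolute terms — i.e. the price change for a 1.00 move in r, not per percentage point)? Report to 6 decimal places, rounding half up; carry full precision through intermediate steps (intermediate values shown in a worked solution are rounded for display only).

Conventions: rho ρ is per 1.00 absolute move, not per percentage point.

price = 5.666735
ρ = 24.350530

σ√T = 0.3489·√1.275 = 0.393964
d₁ = (ln(S/K) + (r+σ²/2)T) / (σ√T) = (ln(61.1/74.46) + (0.0202+0.3489²/2)·1.275) / 0.393964 = (-0.197750 + 0.103359) / 0.393964 = -0.239595
d₂ = d₁ − σ√T = -0.239595 − 0.393964 = -0.633558
e^{−rT} = 0.974574
N(d₁) = 0.405322,  N(d₂) = 0.263185
Call price V = S·N(d₁) − K·e^{−rT}·N(d₂) = 24.765190 − 19.098455 = 5.666735
ρ = K·T·e^{−rT}·N(d₂) = 24.350530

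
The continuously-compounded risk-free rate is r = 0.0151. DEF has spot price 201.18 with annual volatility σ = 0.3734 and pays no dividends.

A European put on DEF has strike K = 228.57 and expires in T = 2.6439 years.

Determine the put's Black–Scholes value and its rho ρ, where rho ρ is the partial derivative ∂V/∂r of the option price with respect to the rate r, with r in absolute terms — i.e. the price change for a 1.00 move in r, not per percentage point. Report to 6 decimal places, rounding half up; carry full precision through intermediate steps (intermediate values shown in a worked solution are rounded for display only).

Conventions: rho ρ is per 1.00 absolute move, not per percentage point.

price = 59.920144
ρ = -390.754438

σ√T = 0.3734·√2.6439 = 0.607151
d₁ = (ln(S/K) + (r+σ²/2)T) / (σ√T) = (ln(201.18/228.57) + (0.0151+0.3734²/2)·2.6439) / 0.607151 = (-0.127642 + 0.224239) / 0.607151 = 0.159098
d₂ = d₁ − σ√T = 0.159098 − 0.607151 = -0.448053
e^{−rT} = 0.960864
N(−d₁) = 0.436796,  N(−d₂) = 0.672943
Put price V = K·e^{−rT}·N(−d₂) − S·N(−d₁) = 147.794712 − 87.874567 = 59.920144
ρ = −K·T·e^{−rT}·N(−d₂) = -390.754438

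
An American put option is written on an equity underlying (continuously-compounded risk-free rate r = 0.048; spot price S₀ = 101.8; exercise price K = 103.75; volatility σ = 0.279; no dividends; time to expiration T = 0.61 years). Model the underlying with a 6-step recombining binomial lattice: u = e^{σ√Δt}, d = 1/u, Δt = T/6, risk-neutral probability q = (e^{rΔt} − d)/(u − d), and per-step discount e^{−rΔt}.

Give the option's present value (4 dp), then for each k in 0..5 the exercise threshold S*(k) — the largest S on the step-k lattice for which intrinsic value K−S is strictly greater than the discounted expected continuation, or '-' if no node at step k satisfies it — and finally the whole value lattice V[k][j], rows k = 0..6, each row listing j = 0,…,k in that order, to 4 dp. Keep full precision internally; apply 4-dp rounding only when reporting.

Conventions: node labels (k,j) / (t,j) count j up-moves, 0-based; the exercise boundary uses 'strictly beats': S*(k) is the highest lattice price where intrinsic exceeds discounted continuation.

Δt=0.10167, u=1.09304, d=0.91488, q=0.50523, disc=e^(-rΔt)=0.99513
k=6 terminal: V=max(K-S,0) → 44.0548 32.4304 18.5424 1.9500 0.0000 0.0000 0.0000
k=5: j=0 S=65.2490 intr=38.5010 cont=37.9959 V=38.5010[EX]; j=1 S=77.9549 intr=25.7951 cont=25.2900 V=25.7951[EX]; j=2 S=93.1350 intr=10.6150 cont=10.1099 V=10.6150[EX]; j=3 S=111.2711 intr=0.0000 cont=0.9601 V=0.9601[hold]; j=4 S=132.9389 intr=0.0000 cont=0.0000 V=0.0000[hold]; j=5 S=158.8259 intr=0.0000 cont=0.0000 V=0.0000[hold]  S*(5)=93.1350
k=4: j=0 S=71.3196 intr=32.4304 cont=31.9253 V=32.4304[EX]; j=1 S=85.2076 intr=18.5424 cont=18.0373 V=18.5424[EX]; j=2 S=101.8000 intr=1.9500 cont=5.7091 V=5.7091[hold]; j=3 S=121.6234 intr=0.0000 cont=0.4727 V=0.4727[hold]; j=4 S=145.3070 intr=0.0000 cont=0.0000 V=0.0000[hold]  S*(4)=85.2076
k=3: j=0 S=77.9549 intr=25.7951 cont=25.2900 V=25.7951[EX]; j=1 S=93.1350 intr=10.6150 cont=11.9999 V=11.9999[hold]; j=2 S=111.2711 intr=0.0000 cont=3.0486 V=3.0486[hold]; j=3 S=132.9389 intr=0.0000 cont=0.2327 V=0.2327[hold]  S*(3)=77.9549
k=2: j=0 S=85.2076 intr=18.5424 cont=18.7336 V=18.7336[hold]; j=1 S=101.8000 intr=1.9500 cont=7.4410 V=7.4410[hold]; j=2 S=121.6234 intr=0.0000 cont=1.6180 V=1.6180[hold]  S*(2)=-
k=1: j=0 S=93.1350 intr=10.6150 cont=12.9648 V=12.9648[hold]; j=1 S=111.2711 intr=0.0000 cont=4.4771 V=4.4771[hold]  S*(1)=-
k=0: j=0 S=101.8000 intr=1.9500 cont=8.6343 V=8.6343[hold]  S*(0)=-

price = 8.6343
boundary = - - - 77.9549 85.2076 93.1350
tree:
8.6343
12.9648 4.4771
18.7336 7.4410 1.6180
25.7951 11.9999 3.0486 0.2327
32.4304 18.5424 5.7091 0.4727 0.0000
38.5010 25.7951 10.6150 0.9601 0.0000 0.0000
44.0548 32.4304 18.5424 1.9500 0.0000 0.0000 0.0000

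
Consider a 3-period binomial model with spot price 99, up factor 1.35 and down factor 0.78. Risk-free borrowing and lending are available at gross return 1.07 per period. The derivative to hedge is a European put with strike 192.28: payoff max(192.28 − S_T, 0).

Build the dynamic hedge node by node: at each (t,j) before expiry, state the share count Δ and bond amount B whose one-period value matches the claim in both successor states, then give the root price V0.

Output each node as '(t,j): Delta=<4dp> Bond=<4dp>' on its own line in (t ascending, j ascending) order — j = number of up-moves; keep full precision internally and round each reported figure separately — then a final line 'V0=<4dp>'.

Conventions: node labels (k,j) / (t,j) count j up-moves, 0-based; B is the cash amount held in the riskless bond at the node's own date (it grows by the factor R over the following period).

Risk-neutral probability p* = (R−d)/(u−d) = (1.07−0.78)/(1.35−0.78) = 0.5088.
Terminal payoffs: V(3,0)=145.2994, V(3,1)=110.9673, V(3,2)=51.5465, V(3,3)=0.0000
(2,0): S=60.2316. Δ = (V_up−V_dn)/(S_up−S_dn) = (110.9673−145.2994)/(81.3127−46.9806) = -1.0000. V = [p*·110.9673 + (1−p*)·145.2994]/1.07 = 119.4693. B = V − Δ·S = 179.7009.
(2,1): S=104.2470. Δ = (V_up−V_dn)/(S_up−S_dn) = (51.5465−110.9673)/(140.7335−81.3127) = -1.0000. V = [p*·51.5465 + (1−p*)·110.9673]/1.07 = 75.4539. B = V − Δ·S = 179.7009.
(2,2): S=180.4275. Δ = (V_up−V_dn)/(S_up−S_dn) = (0.0000−51.5465)/(243.5771−140.7335) = -0.5012. V = [p*·0.0000 + (1−p*)·51.5465]/1.07 = 23.6646. B = V − Δ·S = 114.0971.
(1,0): S=77.2200. Δ = (V_up−V_dn)/(S_up−S_dn) = (75.4539−119.4693)/(104.2470−60.2316) = -1.0000. V = [p*·75.4539 + (1−p*)·119.4693]/1.07 = 90.7248. B = V − Δ·S = 167.9448.
(1,1): S=133.6500. Δ = (V_up−V_dn)/(S_up−S_dn) = (23.6646−75.4539)/(180.4275−104.2470) = -0.6798. V = [p*·23.6646 + (1−p*)·75.4539]/1.07 = 45.8925. B = V − Δ·S = 136.7510.
(0,0): S=99.0000. Δ = (V_up−V_dn)/(S_up−S_dn) = (45.8925−90.7248)/(133.6500−77.2200) = -0.7945. V = [p*·45.8925 + (1−p*)·90.7248]/1.07 = 63.4723. B = V − Δ·S = 142.1255.
Check: Δ(0,0)·S0 + B(0,0) = 63.4723 = V0.

(0,0): Delta=-0.7945 Bond=142.1255
(1,0): Delta=-1.0000 Bond=167.9448
(1,1): Delta=-0.6798 Bond=136.7510
(2,0): Delta=-1.0000 Bond=179.7009
(2,1): Delta=-1.0000 Bond=179.7009
(2,2): Delta=-0.5012 Bond=114.0971
V0=63.4723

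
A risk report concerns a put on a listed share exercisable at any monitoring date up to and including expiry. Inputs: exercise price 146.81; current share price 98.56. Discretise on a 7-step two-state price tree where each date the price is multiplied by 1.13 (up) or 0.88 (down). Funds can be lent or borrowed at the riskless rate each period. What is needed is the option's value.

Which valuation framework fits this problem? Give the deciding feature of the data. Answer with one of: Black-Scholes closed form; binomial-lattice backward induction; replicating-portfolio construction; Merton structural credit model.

Key observation: an American put (K = 146.81, S₀ = 98.56) on a 7-date tree has no closed form — the optimal stopping decision is embedded and must be resolved recursively from expiry.

framework: binomial-lattice backward induction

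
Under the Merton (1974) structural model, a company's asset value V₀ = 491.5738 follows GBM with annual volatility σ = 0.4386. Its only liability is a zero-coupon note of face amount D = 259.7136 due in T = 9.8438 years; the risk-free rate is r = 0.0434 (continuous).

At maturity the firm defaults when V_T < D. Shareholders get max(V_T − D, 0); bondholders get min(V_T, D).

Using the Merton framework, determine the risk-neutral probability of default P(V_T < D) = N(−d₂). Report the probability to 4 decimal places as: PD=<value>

With assets at 491.5738 and a single debt payment of 259.7136 at 9.8438 years:
d₁ = [ln(V₀/D) + (r + σ²/2)T] / (σ√T)
   = [ln(491.5738/259.7136) + (0.0434 + 0.5·0.4386²)·9.8438] / (0.4386·√9.8438)
   = [0.638033 + 1.374047] / 1.376100 = 1.462161
d₂ = d₁ − σ√T = 1.462161 − 1.376100 = 0.086060
risk-neutral PD = N(−d₂) = N(-0.086060) = 0.465709

PD=0.4657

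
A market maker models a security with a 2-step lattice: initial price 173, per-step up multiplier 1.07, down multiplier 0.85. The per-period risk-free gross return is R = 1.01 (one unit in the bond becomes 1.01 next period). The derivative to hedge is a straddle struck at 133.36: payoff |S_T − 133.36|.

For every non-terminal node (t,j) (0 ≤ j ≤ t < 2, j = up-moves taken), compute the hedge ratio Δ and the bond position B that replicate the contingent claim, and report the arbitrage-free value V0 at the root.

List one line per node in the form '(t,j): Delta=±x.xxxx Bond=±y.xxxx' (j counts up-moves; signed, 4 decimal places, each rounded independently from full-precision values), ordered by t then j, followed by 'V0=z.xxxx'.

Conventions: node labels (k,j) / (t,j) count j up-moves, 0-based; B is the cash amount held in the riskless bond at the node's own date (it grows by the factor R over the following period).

(0,0): Delta=0.8813 Bond=-108.9716
(1,0): Delta=0.4827 Bond=-51.4525
(1,1): Delta=1.0000 Bond=-132.0396
V0=43.4879

No-arbitrage ⇒ martingale measure with p* = (R−d)/(u−d) = 0.7273.
At maturity the claim pays: V(2,0)=8.3675, V(2,1)=23.9835, V(2,2)=64.7077
(1,0): S=147.0500. Δ = (V_up−V_dn)/(S_up−S_dn) = (23.9835−8.3675)/(157.3435−124.9925) = 0.4827. V = [p*·23.9835 + (1−p*)·8.3675]/1.01 = 19.5293. B = V − Δ·S = -51.4525.
(1,1): S=185.1100. Δ = (V_up−V_dn)/(S_up−S_dn) = (64.7077−23.9835)/(198.0677−157.3435) = 1.0000. V = [p*·64.7077 + (1−p*)·23.9835]/1.01 = 53.0704. B = V − Δ·S = -132.0396.
(0,0): S=173.0000. Δ = (V_up−V_dn)/(S_up−S_dn) = (53.0704−19.5293)/(185.1100−147.0500) = 0.8813. V = [p*·53.0704 + (1−p*)·19.5293]/1.01 = 43.4879. B = V − Δ·S = -108.9716.
Sanity check at the root: Δ(0,0)·S0 + B(0,0) reproduces V0 = 43.4879.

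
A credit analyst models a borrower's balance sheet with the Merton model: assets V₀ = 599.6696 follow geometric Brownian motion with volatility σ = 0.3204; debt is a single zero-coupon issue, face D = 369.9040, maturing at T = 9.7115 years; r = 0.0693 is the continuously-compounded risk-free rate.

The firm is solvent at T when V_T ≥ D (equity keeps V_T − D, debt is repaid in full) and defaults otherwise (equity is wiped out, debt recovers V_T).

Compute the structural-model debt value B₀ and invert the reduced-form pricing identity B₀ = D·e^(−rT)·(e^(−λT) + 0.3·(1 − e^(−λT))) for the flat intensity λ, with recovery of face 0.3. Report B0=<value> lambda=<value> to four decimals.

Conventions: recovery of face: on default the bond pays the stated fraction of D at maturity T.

B0=169.8135 lambda=0.0159

Equity is a call on the firm's assets struck at D = 369.9040:
d₁ = [ln(V₀/D) + (r + σ²/2)T] / (σ√T)
   = [ln(599.6696/369.9040) + (0.0693 + 0.5·0.3204²)·9.7115] / (0.3204·√9.7115)
   = [0.483135 + 1.171480] / 0.998471 = 1.657148
d₂ = d₁ − σ√T = 1.657148 − 0.998471 = 0.658676
N(d₁) = 0.951255,  N(d₂) = 0.744948,  e^(−rT) = 0.510172
E₀ = V₀·N(d₁) − D·e^(−rT)·N(d₂)
   = 599.6696·0.951255 − 369.9040·0.510172·0.744948 = 429.856124
B₀ = V₀ − E₀ = 599.6696 − 429.856124 = 169.813476
e^(−λT) = (B₀·e^(rT)/D − 0.3)/(1 − 0.3) = (169.8135·1.960122/369.9040 − 0.3)/0.7 = 0.85691753
λ = −ln(0.85691753)/9.7115 = 0.015900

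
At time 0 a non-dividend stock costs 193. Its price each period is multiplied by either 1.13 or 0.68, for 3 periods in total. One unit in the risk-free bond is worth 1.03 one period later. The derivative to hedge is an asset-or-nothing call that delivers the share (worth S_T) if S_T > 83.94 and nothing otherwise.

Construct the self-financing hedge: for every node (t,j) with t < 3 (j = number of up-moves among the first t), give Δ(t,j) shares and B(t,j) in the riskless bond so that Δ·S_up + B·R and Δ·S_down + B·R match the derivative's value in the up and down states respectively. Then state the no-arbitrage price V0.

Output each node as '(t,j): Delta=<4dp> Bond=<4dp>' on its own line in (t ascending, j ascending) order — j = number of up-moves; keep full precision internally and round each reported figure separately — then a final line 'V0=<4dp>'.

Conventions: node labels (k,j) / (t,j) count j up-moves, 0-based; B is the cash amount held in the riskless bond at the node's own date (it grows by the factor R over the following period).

No-arbitrage ⇒ martingale measure with p* = (R−d)/(u−d) = 0.7778.
At maturity the claim pays: V(3,0)=0.0000, V(3,1)=100.8448, V(3,2)=167.5804, V(3,3)=278.4791
  t=2,j=0: stock 89.2432 → up 100.8448 (V=100.8448), down 60.6854 (V=0.0000). Price 76.1503; hedge Δ=2.5111, bond B=-147.9492.
  t=2,j=1: stock 148.3012 → up 167.5804 (V=167.5804), down 100.8448 (V=100.8448). Price 148.3012; hedge Δ=1.0000, bond B=0.0000.
  t=2,j=2: stock 246.4417 → up 278.4791 (V=278.4791), down 167.5804 (V=167.5804). Price 246.4417; hedge Δ=1.0000, bond B=0.0000.
  t=1,j=0: stock 131.2400 → up 148.3012 (V=148.3012), down 89.2432 (V=76.1503). Price 128.4152; hedge Δ=1.2217, bond B=-31.9200.
  t=1,j=1: stock 218.0900 → up 246.4417 (V=246.4417), down 148.3012 (V=148.3012). Price 218.0900; hedge Δ=1.0000, bond B=0.0000.
  t=0,j=0: stock 193.0000 → up 218.0900 (V=218.0900), down 131.2400 (V=128.4152). Price 192.3906; hedge Δ=1.0325, bond B=-6.8867.
Sanity check at the root: Δ(0,0)·S0 + B(0,0) reproduces V0 = 192.3906.

(0,0): Delta=1.0325 Bond=-6.8867
(1,0): Delta=1.2217 Bond=-31.9200
(1,1): Delta=1.0000 Bond=0.0000
(2,0): Delta=2.5111 Bond=-147.9492
(2,1): Delta=1.0000 Bond=0.0000
(2,2): Delta=1.0000 Bond=0.0000
V0=192.3906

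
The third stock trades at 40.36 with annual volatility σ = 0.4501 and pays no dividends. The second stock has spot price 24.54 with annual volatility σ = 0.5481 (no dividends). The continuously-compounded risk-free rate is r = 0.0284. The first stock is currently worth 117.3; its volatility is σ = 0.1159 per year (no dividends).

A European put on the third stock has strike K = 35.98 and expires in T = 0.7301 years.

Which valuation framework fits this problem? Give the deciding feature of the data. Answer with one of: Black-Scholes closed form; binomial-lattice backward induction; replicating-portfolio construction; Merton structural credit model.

Key observation: with the third stock following a GBM at constant σ and r, the European put struck at 35.98 prices in closed form — nothing here needs a stepwise model or a balance sheet.

framework: Black-Scholes closed form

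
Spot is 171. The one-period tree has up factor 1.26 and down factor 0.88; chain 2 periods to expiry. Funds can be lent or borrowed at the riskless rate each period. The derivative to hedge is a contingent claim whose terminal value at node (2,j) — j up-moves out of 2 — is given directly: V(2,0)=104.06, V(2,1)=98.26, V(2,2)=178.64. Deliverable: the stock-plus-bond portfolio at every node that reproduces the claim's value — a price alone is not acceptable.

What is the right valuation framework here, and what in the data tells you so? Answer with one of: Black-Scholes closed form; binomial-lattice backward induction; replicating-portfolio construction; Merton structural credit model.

framework: replicating-portfolio construction

Key observation: what is demanded is not a single number but the (Δ, B) position at each node of the 1.26/0.88 tree starting at 171; constructing those positions is the replicating-portfolio method.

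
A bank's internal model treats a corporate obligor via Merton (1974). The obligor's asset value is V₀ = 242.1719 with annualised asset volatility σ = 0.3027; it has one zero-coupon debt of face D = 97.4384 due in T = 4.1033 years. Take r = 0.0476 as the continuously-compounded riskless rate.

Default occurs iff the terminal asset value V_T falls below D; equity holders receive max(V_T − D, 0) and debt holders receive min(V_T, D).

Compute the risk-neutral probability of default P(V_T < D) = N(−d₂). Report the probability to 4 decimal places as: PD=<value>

Apply the equity-as-call identities (strike 97.4384, horizon 4.1033 years):
d₁ = [ln(V₀/D) + (r + σ²/2)T] / (σ√T)
   = [ln(242.1719/97.4384) + (0.0476 + 0.5·0.3027²)·4.1033] / (0.3027·√4.1033)
   = [0.910427 + 0.383304] / 0.613167 = 2.109916
d₂ = d₁ − σ√T = 2.109916 − 0.613167 = 1.496748
risk-neutral PD = N(−d₂) = N(-1.496748) = 0.067229

PD=0.0672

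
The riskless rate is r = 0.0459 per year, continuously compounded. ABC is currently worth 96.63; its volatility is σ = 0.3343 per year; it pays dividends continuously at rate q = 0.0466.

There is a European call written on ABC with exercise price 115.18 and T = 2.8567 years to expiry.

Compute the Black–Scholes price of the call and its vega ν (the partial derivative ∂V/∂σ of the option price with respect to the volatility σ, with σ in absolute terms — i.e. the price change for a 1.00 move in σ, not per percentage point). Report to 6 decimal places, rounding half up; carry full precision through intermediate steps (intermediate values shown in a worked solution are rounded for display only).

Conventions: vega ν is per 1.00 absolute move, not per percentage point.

price = 13.406504
ν = 57.005958

σ√T = 0.3343·√2.8567 = 0.565026
d₁ = (ln(S/K) + (r−q+σ²/2)T) / (σ√T) = (ln(96.63/115.18) + (0.0459−0.0466+0.3343²/2)·2.8567) / 0.565026 = (-0.175607 + 0.157628) / 0.565026 = -0.031820
d₂ = d₁ − σ√T = -0.031820 − 0.565026 = -0.596846
e^{−rT} = 0.877110
e^{−qT} = 0.875358
N(d₁) = 0.487308,  N(d₂) = 0.275305
Call price V = S·e^{−qT}·N(d₁) − K·e^{−rT}·N(d₂) = 41.219344 − 27.812839 = 13.406504
φ(d₁) = (1/√(2π))·e^{−d₁²/2} = 0.398740
ν = S·e^{−qT}·φ(d₁)·√T = 57.005958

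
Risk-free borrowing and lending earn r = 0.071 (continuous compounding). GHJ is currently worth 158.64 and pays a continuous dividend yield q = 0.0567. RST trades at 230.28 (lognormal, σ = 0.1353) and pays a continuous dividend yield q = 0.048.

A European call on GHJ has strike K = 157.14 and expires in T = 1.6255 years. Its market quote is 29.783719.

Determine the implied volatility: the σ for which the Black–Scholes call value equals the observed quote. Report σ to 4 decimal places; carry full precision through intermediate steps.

sigma = 0.3821

At σ = 0.3821 the Black–Scholes value reproduces the quote:
σ√T = 0.3821·√1.6255 = 0.487159
d₁ = (ln(S/K) + (r−q+σ²/2)T) / (σ√T) = (ln(158.64/157.14) + (0.071−0.0567+0.3821²/2)·1.6255) / 0.487159 = (0.009500 + 0.141906) / 0.487159 = 0.310796
d₂ = d₁ − σ√T = 0.310796 − 0.487159 = -0.176363
e^{−rT} = 0.891000
e^{−qT} = 0.911954
N(d₁) = 0.622022,  N(d₂) = 0.430004
V = S·e^{−qT}·N(d₁) − K·e^{−rT}·N(d₂) = 89.989397 − 60.205678 = 29.783719 (the observed quote) — the price is monotone increasing in volatility, hence this σ is the only solution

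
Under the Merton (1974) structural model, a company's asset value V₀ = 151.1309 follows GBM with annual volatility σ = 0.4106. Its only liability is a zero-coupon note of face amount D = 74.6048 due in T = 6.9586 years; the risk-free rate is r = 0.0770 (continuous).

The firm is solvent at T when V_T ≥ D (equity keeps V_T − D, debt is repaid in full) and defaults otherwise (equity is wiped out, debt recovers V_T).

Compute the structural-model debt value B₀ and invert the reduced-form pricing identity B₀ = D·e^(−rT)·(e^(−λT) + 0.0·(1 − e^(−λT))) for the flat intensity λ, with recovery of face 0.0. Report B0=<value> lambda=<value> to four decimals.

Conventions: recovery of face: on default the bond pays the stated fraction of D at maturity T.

With assets at 151.1309 and a single debt payment of 74.6048 at 6.9586 years:
d₁ = [ln(V₀/D) + (r + σ²/2)T] / (σ√T)
   = [ln(151.1309/74.6048) + (0.0770 + 0.5·0.4106²)·6.9586] / (0.4106·√6.9586)
   = [0.705942 + 1.122396] / 1.083128 = 1.688015
d₂ = d₁ − σ√T = 1.688015 − 1.083128 = 0.604887
N(d₁) = 0.954296,  N(d₂) = 0.727373,  e^(−rT) = 0.585194
E₀ = V₀·N(d₁) − D·e^(−rT)·N(d₂)
   = 151.1309·0.954296 − 74.6048·0.585194·0.727373 = 112.467748
B₀ = V₀ − E₀ = 151.1309 − 112.467748 = 38.663152
e^(−λT) = (B₀·e^(rT)/D − 0)/(1 − 0) = (38.6632·1.708836/74.6048 − 0)/1 = 0.88558715
λ = −ln(0.88558715)/6.9586 = 0.017461

B0=38.6632 lambda=0.0175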